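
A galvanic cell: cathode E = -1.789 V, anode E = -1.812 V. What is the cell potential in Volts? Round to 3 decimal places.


Standard cell potential: E_cell = E_cathode - E_anode.
E_cell = -1.789 - (-1.812)
E_cell = 0.023 V, rounded to 3 dp:

0.023 V


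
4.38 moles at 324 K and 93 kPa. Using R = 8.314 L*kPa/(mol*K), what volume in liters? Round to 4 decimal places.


PV = nRT, solve for V = nRT / P.
nRT = 4.38 * 8.314 * 324 = 11798.5637
V = 11798.5637 / 93
V = 126.86627634 L, rounded to 4 dp:

126.8663 L


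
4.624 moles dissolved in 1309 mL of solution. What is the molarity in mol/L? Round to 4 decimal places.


Convert volume to liters: V_L = V_mL / 1000.
V_L = 1309 / 1000 = 1.309 L
M = n / V_L = 4.624 / 1.309
M = 3.53246753 mol/L, rounded to 4 dp:

3.5325 mol/L


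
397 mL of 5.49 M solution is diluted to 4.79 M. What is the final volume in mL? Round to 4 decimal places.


Dilution: M1*V1 = M2*V2, solve for V2.
V2 = M1*V1 / M2
V2 = 5.49 * 397 / 4.79
V2 = 2179.53 / 4.79
V2 = 455.01670146 mL, rounded to 4 dp:

455.0167 mL


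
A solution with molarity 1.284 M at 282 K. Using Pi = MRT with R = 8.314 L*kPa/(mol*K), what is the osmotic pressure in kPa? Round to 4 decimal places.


Osmotic pressure (van't Hoff): Pi = M*R*T.
RT = 8.314 * 282 = 2344.548
Pi = 1.284 * 2344.548
Pi = 3010.399632 kPa, rounded to 4 dp:

3010.3996 kPa


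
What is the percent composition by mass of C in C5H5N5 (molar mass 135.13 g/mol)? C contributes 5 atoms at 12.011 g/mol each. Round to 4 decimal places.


pct = 100 * (n_elem * M_elem) / M_total
mass_contribution = 5 * 12.011 = 60.055 g/mol
pct = 100 * 60.055 / 135.13
pct = 44.44238881 %, rounded to 4 dp:

44.4424 %


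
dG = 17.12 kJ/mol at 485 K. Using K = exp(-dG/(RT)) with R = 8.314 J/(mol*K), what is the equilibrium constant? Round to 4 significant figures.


dG is in kJ/mol; multiply by 1000 to match R in J/(mol*K).
RT = 8.314 * 485 = 4032.29 J/mol
exponent = -dG*1000 / (RT) = -(17.12*1000) / 4032.29 = -4.24572637
K = exp(-4.24572637)
K = 0.014325324, rounded to 4 significant figures:

0.01433


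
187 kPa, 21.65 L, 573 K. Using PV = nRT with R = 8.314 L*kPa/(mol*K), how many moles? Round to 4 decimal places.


PV = nRT, solve for n = PV / (RT).
PV = 187 * 21.65 = 4048.55
RT = 8.314 * 573 = 4763.922
n = 4048.55 / 4763.922
n = 0.84983549 mol, rounded to 4 dp:

0.8498 mol


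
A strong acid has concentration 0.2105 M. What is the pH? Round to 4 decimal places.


A strong acid dissociates completely, so [H+] equals the given concentration.
pH = -log10([H+]) = -log10(0.2105)
pH = 0.6767479, rounded to 4 dp:

0.6767


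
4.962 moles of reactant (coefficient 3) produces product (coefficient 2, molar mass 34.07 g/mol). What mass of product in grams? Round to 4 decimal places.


Use the coefficient ratio to convert reactant moles to product moles, then multiply by the product's molar mass.
moles_P = moles_R * (coeff_P / coeff_R) = 4.962 * (2/3) = 3.308
mass_P = moles_P * M_P = 3.308 * 34.07
mass_P = 112.70356 g, rounded to 4 dp:

112.7036 g


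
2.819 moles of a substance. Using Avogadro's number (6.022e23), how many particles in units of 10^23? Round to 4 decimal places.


N = n * NA, then divide by 1e23 for the requested units.
N / 1e23 = n * 6.022
N / 1e23 = 2.819 * 6.022
N / 1e23 = 16.976018, rounded to 4 dp:

16.9760


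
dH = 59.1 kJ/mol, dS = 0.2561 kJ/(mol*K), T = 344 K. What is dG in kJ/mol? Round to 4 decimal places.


Gibbs: dG = dH - T*dS (consistent units, dS already in kJ/(mol*K)).
T*dS = 344 * 0.2561 = 88.0984
dG = 59.1 - (88.0984)
dG = -28.9984 kJ/mol, rounded to 4 dp:

-28.9984 kJ/mol


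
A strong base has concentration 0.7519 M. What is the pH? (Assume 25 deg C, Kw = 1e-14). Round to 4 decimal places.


A strong base dissociates completely, so [OH-] equals the given concentration.
pOH = -log10([OH-]) = -log10(0.7519) = 0.12384
pH = 14 - pOH = 14 - 0.12384
pH = 13.87616, rounded to 4 dp:

13.8762


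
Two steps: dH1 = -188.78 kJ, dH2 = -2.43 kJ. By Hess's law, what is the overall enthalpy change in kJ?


Hess's law: enthalpy is a state function, so add the step enthalpies.
dH_total = dH1 + dH2 = -188.78 + (-2.43)
dH_total = -191.21 kJ:

-191.21 kJ


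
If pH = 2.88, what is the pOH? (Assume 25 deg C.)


At 25 deg C, pH + pOH = 14.
pOH = 14 - pH = 14 - 2.88
pOH = 11.12:

11.12


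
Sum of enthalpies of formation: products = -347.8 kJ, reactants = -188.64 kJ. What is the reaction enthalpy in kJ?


dH_rxn = sum(dH_f products) - sum(dH_f reactants)
dH_rxn = -347.8 - (-188.64)
dH_rxn = -159.16 kJ:

-159.16 kJ


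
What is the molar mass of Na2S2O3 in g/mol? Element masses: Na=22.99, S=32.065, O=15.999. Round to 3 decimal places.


M = sum(count * atomic_mass) over atoms.
M = 2*22.99 + 2*32.065 + 3*15.999
M = 45.98 + 64.13 + 47.997
M = 158.107 g/mol, rounded to 3 dp:

158.107 g/mol


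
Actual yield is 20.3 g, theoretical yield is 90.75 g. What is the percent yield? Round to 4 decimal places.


% yield = 100 * actual / theoretical
% yield = 100 * 20.3 / 90.75
% yield = 22.36914601 %, rounded to 4 dp:

22.3691 %


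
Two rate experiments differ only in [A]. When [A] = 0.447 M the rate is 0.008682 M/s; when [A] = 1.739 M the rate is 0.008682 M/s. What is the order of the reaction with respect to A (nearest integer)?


Rate is proportional to [A]^n, so rate2/rate1 = ([A]2/[A]1)^n. Take logs to solve for n.
rate2/rate1 = 0.008682 / 0.008682 = 1.0
[A]2/[A]1 = 1.739 / 0.447 = 3.8904
n = ln(1.0) / ln(3.8904) = 0.0
Nearest integer order:

0


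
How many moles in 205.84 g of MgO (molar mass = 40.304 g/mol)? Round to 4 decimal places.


n = mass / M
n = 205.84 / 40.304
n = 5.10718539 mol, rounded to 4 dp:

5.1072 mol


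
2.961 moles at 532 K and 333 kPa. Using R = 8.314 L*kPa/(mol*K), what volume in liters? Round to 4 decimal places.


PV = nRT, solve for V = nRT / P.
nRT = 2.961 * 8.314 * 532 = 13096.6451
V = 13096.6451 / 333
V = 39.32926456 L, rounded to 4 dp:

39.3293 L


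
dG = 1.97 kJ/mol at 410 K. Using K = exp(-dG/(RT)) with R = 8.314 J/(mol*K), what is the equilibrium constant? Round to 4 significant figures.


dG is in kJ/mol; multiply by 1000 to match R in J/(mol*K).
RT = 8.314 * 410 = 3408.74 J/mol
exponent = -dG*1000 / (RT) = -(1.97*1000) / 3408.74 = -0.57792615
K = exp(-0.57792615)
K = 0.56106072, rounded to 4 significant figures:

0.5611


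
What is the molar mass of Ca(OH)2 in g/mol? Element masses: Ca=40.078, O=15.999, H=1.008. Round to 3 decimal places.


M = sum(count * atomic_mass) over atoms.
M = 1*40.078 + 2*15.999 + 2*1.008
M = 40.078 + 31.998 + 2.016
M = 74.092 g/mol, rounded to 3 dp:

74.092 g/mol


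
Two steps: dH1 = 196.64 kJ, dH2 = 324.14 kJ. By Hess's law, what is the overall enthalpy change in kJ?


Hess's law: enthalpy is a state function, so add the step enthalpies.
dH_total = dH1 + dH2 = 196.64 + (324.14)
dH_total = 520.78 kJ:

520.78 kJ


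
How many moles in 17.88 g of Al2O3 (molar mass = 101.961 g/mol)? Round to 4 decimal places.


n = mass / M
n = 17.88 / 101.961
n = 0.17536117 mol, rounded to 4 dp:

0.1754 mol


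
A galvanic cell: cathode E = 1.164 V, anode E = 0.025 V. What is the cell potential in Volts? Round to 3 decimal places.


Standard cell potential: E_cell = E_cathode - E_anode.
E_cell = 1.164 - (0.025)
E_cell = 1.139 V, rounded to 3 dp:

1.139 V


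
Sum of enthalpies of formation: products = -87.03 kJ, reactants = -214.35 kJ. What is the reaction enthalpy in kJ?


dH_rxn = sum(dH_f products) - sum(dH_f reactants)
dH_rxn = -87.03 - (-214.35)
dH_rxn = 127.32 kJ:

127.32 kJ


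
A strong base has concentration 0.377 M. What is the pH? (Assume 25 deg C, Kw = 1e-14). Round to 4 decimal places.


A strong base dissociates completely, so [OH-] equals the given concentration.
pOH = -log10([OH-]) = -log10(0.377) = 0.423659
pH = 14 - pOH = 14 - 0.423659
pH = 13.576341, rounded to 4 dp:

13.5763


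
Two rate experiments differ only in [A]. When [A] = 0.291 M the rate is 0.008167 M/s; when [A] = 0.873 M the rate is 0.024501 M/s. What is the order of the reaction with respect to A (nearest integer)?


Rate is proportional to [A]^n, so rate2/rate1 = ([A]2/[A]1)^n. Take logs to solve for n.
rate2/rate1 = 0.024501 / 0.008167 = 3.0
[A]2/[A]1 = 0.873 / 0.291 = 3.0
n = ln(3.0) / ln(3.0) = 1.0
Nearest integer order:

1


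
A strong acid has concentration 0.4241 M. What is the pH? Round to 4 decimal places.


A strong acid dissociates completely, so [H+] equals the given concentration.
pH = -log10([H+]) = -log10(0.4241)
pH = 0.37253173, rounded to 4 dp:

0.3725


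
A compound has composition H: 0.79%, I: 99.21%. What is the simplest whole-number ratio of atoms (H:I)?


Assume 100 g of compound, divide each mass% by atomic mass to get moles, then normalize by the smallest to get a raw atom ratio.
Moles per 100 g: H: 0.79/1.008 = 0.7837, I: 99.21/126.904 = 0.7818
Raw ratio (divide by min = 0.7818): H: 1.003, I: 1.0
Multiply by 1 to clear fractions: H: 1.003 ~= 1, I: 1.0 ~= 1
Reduce by GCD to get the simplest whole-number ratio:

1:1


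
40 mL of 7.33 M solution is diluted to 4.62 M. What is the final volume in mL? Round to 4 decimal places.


Dilution: M1*V1 = M2*V2, solve for V2.
V2 = M1*V1 / M2
V2 = 7.33 * 40 / 4.62
V2 = 293.2 / 4.62
V2 = 63.46320346 mL, rounded to 4 dp:

63.4632 mL


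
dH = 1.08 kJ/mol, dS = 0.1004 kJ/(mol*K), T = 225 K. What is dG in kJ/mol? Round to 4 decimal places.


Gibbs: dG = dH - T*dS (consistent units, dS already in kJ/(mol*K)).
T*dS = 225 * 0.1004 = 22.59
dG = 1.08 - (22.59)
dG = -21.51 kJ/mol, rounded to 4 dp:

-21.5100 kJ/mol


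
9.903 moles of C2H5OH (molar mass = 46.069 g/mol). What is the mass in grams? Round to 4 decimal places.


mass = n * M
mass = 9.903 * 46.069
mass = 456.221307 g, rounded to 4 dp:

456.2213 g


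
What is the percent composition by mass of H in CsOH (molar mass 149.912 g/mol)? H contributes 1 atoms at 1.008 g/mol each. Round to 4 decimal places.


pct = 100 * (n_elem * M_elem) / M_total
mass_contribution = 1 * 1.008 = 1.008 g/mol
pct = 100 * 1.008 / 149.912
pct = 0.67239447 %, rounded to 4 dp:

0.6724 %


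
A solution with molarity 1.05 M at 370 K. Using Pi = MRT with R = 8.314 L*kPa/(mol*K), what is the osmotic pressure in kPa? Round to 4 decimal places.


Osmotic pressure (van't Hoff): Pi = M*R*T.
RT = 8.314 * 370 = 3076.18
Pi = 1.05 * 3076.18
Pi = 3229.989 kPa, rounded to 4 dp:

3229.9890 kPa


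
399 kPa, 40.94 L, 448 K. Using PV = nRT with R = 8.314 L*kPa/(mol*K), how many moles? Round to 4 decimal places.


PV = nRT, solve for n = PV / (RT).
PV = 399 * 40.94 = 16335.06
RT = 8.314 * 448 = 3724.672
n = 16335.06 / 3724.672
n = 4.38563718 mol, rounded to 4 dp:

4.3856 mol


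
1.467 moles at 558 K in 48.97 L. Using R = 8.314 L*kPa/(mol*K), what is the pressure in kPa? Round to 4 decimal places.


PV = nRT, solve for P = nRT / V.
nRT = 1.467 * 8.314 * 558 = 6805.724
P = 6805.724 / 48.97
P = 138.97741474 kPa, rounded to 4 dp:

138.9774 kPa


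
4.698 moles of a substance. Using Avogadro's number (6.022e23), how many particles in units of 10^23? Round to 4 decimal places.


N = n * NA, then divide by 1e23 for the requested units.
N / 1e23 = n * 6.022
N / 1e23 = 4.698 * 6.022
N / 1e23 = 28.291356, rounded to 4 dp:

28.2914


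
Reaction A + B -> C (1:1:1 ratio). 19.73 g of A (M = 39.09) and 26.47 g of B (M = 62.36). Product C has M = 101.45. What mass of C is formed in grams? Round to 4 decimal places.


Find moles of each reactant; the smaller value is the limiting reagent in a 1:1:1 reaction, so moles_C equals moles of the limiter.
n_A = mass_A / M_A = 19.73 / 39.09 = 0.504733 mol
n_B = mass_B / M_B = 26.47 / 62.36 = 0.424471 mol
Limiting reagent: B (smaller), n_limiting = 0.424471 mol
mass_C = n_limiting * M_C = 0.424471 * 101.45
mass_C = 43.06258295 g, rounded to 4 dp:

43.0626 g


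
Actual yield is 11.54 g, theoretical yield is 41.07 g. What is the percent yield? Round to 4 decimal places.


% yield = 100 * actual / theoretical
% yield = 100 * 11.54 / 41.07
% yield = 28.09836864 %, rounded to 4 dp:

28.0984 %


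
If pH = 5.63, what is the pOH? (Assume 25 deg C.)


At 25 deg C, pH + pOH = 14.
pOH = 14 - pH = 14 - 5.63
pOH = 8.37:

8.37


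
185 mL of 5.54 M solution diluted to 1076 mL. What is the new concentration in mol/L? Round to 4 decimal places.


Dilution: M1*V1 = M2*V2, solve for M2.
M2 = M1*V1 / V2
M2 = 5.54 * 185 / 1076
M2 = 1024.9 / 1076
M2 = 0.95250929 mol/L, rounded to 4 dp:

0.9525 mol/L


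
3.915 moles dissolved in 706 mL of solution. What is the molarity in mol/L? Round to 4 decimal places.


Convert volume to liters: V_L = V_mL / 1000.
V_L = 706 / 1000 = 0.706 L
M = n / V_L = 3.915 / 0.706
M = 5.54532578 mol/L, rounded to 4 dp:

5.5453 mol/L


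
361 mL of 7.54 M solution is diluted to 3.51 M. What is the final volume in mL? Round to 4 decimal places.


Dilution: M1*V1 = M2*V2, solve for V2.
V2 = M1*V1 / M2
V2 = 7.54 * 361 / 3.51
V2 = 2721.94 / 3.51
V2 = 775.48148148 mL, rounded to 4 dp:

775.4815 mL


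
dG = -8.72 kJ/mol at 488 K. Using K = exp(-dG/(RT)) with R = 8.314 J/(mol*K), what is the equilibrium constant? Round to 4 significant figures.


dG is in kJ/mol; multiply by 1000 to match R in J/(mol*K).
RT = 8.314 * 488 = 4057.232 J/mol
exponent = -dG*1000 / (RT) = -(-8.72*1000) / 4057.232 = 2.14924855
K = exp(2.14924855)
K = 8.5784097, rounded to 4 significant figures:

8.578


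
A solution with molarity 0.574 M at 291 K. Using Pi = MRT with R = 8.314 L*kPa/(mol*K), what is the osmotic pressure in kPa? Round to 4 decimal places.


Osmotic pressure (van't Hoff): Pi = M*R*T.
RT = 8.314 * 291 = 2419.374
Pi = 0.574 * 2419.374
Pi = 1388.720676 kPa, rounded to 4 dp:

1388.7207 kPa


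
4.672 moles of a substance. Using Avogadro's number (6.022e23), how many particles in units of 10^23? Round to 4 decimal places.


N = n * NA, then divide by 1e23 for the requested units.
N / 1e23 = n * 6.022
N / 1e23 = 4.672 * 6.022
N / 1e23 = 28.134784, rounded to 4 dp:

28.1348


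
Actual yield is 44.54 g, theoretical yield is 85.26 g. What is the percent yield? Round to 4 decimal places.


% yield = 100 * actual / theoretical
% yield = 100 * 44.54 / 85.26
% yield = 52.24020643 %, rounded to 4 dp:

52.2402 %


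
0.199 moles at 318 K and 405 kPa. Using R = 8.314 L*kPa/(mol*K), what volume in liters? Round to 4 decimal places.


PV = nRT, solve for V = nRT / P.
nRT = 0.199 * 8.314 * 318 = 526.1265
V = 526.1265 / 405
V = 1.29907778 L, rounded to 4 dp:

1.2991 L


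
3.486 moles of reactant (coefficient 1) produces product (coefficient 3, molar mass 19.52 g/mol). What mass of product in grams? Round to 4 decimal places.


Use the coefficient ratio to convert reactant moles to product moles, then multiply by the product's molar mass.
moles_P = moles_R * (coeff_P / coeff_R) = 3.486 * (3/1) = 10.458
mass_P = moles_P * M_P = 10.458 * 19.52
mass_P = 204.14016 g, rounded to 4 dp:

204.1402 g


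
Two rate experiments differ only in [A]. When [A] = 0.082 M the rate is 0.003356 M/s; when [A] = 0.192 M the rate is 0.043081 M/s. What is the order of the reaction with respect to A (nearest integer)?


Rate is proportional to [A]^n, so rate2/rate1 = ([A]2/[A]1)^n. Take logs to solve for n.
rate2/rate1 = 0.043081 / 0.003356 = 12.837
[A]2/[A]1 = 0.192 / 0.082 = 2.3415
n = ln(12.837) / ln(2.3415) = 3.0
Nearest integer order:

3


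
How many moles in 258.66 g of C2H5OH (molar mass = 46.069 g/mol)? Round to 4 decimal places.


n = mass / M
n = 258.66 / 46.069
n = 5.61462155 mol, rounded to 4 dp:

5.6146 mol


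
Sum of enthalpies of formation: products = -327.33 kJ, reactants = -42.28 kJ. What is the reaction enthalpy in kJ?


dH_rxn = sum(dH_f products) - sum(dH_f reactants)
dH_rxn = -327.33 - (-42.28)
dH_rxn = -285.05 kJ:

-285.05 kJ


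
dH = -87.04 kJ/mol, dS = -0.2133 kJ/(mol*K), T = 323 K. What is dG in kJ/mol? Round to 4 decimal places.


Gibbs: dG = dH - T*dS (consistent units, dS already in kJ/(mol*K)).
T*dS = 323 * -0.2133 = -68.8959
dG = -87.04 - (-68.8959)
dG = -18.1441 kJ/mol, rounded to 4 dp:

-18.1441 kJ/mol


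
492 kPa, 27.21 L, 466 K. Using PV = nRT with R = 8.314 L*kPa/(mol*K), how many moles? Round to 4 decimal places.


PV = nRT, solve for n = PV / (RT).
PV = 492 * 27.21 = 13387.32
RT = 8.314 * 466 = 3874.324
n = 13387.32 / 3874.324
n = 3.45539506 mol, rounded to 4 dp:

3.4554 mol


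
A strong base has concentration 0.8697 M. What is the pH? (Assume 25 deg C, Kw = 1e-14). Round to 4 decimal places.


A strong base dissociates completely, so [OH-] equals the given concentration.
pOH = -log10([OH-]) = -log10(0.8697) = 0.060631
pH = 14 - pOH = 14 - 0.060631
pH = 13.939369, rounded to 4 dp:

13.9394


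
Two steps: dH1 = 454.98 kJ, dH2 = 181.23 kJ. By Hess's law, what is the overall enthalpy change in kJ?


Hess's law: enthalpy is a state function, so add the step enthalpies.
dH_total = dH1 + dH2 = 454.98 + (181.23)
dH_total = 636.21 kJ:

636.21 kJ


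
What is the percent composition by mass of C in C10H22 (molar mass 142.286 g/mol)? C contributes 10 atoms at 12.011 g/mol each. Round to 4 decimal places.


pct = 100 * (n_elem * M_elem) / M_total
mass_contribution = 10 * 12.011 = 120.11 g/mol
pct = 100 * 120.11 / 142.286
pct = 84.41448913 %, rounded to 4 dp:

84.4145 %


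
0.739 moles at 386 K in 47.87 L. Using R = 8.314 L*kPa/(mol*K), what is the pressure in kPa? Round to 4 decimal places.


PV = nRT, solve for P = nRT / V.
nRT = 0.739 * 8.314 * 386 = 2371.6018
P = 2371.6018 / 47.87
P = 49.54254857 kPa, rounded to 4 dp:

49.5425 kPa


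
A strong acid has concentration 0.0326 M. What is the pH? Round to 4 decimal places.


A strong acid dissociates completely, so [H+] equals the given concentration.
pH = -log10([H+]) = -log10(0.0326)
pH = 1.4867824, rounded to 4 dp:

1.4868


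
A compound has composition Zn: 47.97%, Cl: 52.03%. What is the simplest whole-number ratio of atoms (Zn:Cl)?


Assume 100 g of compound, divide each mass% by atomic mass to get moles, then normalize by the smallest to get a raw atom ratio.
Moles per 100 g: Zn: 47.97/65.38 = 0.7337, Cl: 52.03/35.453 = 1.4676
Raw ratio (divide by min = 0.7337): Zn: 1.0, Cl: 2.0
Multiply by 1 to clear fractions: Zn: 1.0 ~= 1, Cl: 2.0 ~= 2
Reduce by GCD to get the simplest whole-number ratio:

1:2


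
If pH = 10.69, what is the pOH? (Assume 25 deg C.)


At 25 deg C, pH + pOH = 14.
pOH = 14 - pH = 14 - 10.69
pOH = 3.31:

3.31


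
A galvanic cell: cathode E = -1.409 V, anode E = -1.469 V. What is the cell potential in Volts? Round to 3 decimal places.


Standard cell potential: E_cell = E_cathode - E_anode.
E_cell = -1.409 - (-1.469)
E_cell = 0.06 V, rounded to 3 dp:

0.060 V


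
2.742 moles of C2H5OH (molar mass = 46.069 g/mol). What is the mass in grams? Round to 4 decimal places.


mass = n * M
mass = 2.742 * 46.069
mass = 126.321198 g, rounded to 4 dp:

126.3212 g


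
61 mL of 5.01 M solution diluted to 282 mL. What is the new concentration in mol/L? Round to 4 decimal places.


Dilution: M1*V1 = M2*V2, solve for M2.
M2 = M1*V1 / V2
M2 = 5.01 * 61 / 282
M2 = 305.61 / 282
M2 = 1.0837234 mol/L, rounded to 4 dp:

1.0837 mol/L


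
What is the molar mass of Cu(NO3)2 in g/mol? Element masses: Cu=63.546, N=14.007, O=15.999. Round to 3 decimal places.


M = sum(count * atomic_mass) over atoms.
M = 1*63.546 + 2*14.007 + 6*15.999
M = 63.546 + 28.014 + 95.994
M = 187.554 g/mol, rounded to 3 dp:

187.554 g/mol


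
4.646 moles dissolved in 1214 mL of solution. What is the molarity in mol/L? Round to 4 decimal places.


Convert volume to liters: V_L = V_mL / 1000.
V_L = 1214 / 1000 = 1.214 L
M = n / V_L = 4.646 / 1.214
M = 3.82701812 mol/L, rounded to 4 dp:

3.8270 mol/L


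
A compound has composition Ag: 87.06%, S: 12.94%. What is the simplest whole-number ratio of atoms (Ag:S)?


Assume 100 g of compound, divide each mass% by atomic mass to get moles, then normalize by the smallest to get a raw atom ratio.
Moles per 100 g: Ag: 87.06/107.868 = 0.8071, S: 12.94/32.065 = 0.4036
Raw ratio (divide by min = 0.4036): Ag: 2.0, S: 1.0
Multiply by 1 to clear fractions: Ag: 2.0 ~= 2, S: 1.0 ~= 1
Reduce by GCD to get the simplest whole-number ratio:

2:1


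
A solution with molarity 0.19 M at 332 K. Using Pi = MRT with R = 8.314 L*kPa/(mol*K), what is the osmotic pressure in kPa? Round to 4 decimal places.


Osmotic pressure (van't Hoff): Pi = M*R*T.
RT = 8.314 * 332 = 2760.248
Pi = 0.19 * 2760.248
Pi = 524.44712 kPa, rounded to 4 dp:

524.4471 kPa


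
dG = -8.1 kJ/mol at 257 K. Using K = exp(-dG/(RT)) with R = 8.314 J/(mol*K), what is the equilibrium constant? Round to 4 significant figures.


dG is in kJ/mol; multiply by 1000 to match R in J/(mol*K).
RT = 8.314 * 257 = 2136.698 J/mol
exponent = -dG*1000 / (RT) = -(-8.1*1000) / 2136.698 = 3.79089605
K = exp(3.79089605)
K = 44.296074, rounded to 4 significant figures:

44.30


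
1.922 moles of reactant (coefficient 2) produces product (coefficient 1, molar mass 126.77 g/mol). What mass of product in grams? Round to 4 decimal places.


Use the coefficient ratio to convert reactant moles to product moles, then multiply by the product's molar mass.
moles_P = moles_R * (coeff_P / coeff_R) = 1.922 * (1/2) = 0.961
mass_P = moles_P * M_P = 0.961 * 126.77
mass_P = 121.82597 g, rounded to 4 dp:

121.8260 g


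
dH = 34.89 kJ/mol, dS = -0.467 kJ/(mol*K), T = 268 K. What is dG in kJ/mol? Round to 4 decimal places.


Gibbs: dG = dH - T*dS (consistent units, dS already in kJ/(mol*K)).
T*dS = 268 * -0.467 = -125.156
dG = 34.89 - (-125.156)
dG = 160.046 kJ/mol, rounded to 4 dp:

160.0460 kJ/mol


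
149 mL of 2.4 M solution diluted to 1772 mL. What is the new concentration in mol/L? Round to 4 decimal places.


Dilution: M1*V1 = M2*V2, solve for M2.
M2 = M1*V1 / V2
M2 = 2.4 * 149 / 1772
M2 = 357.6 / 1772
M2 = 0.20180587 mol/L, rounded to 4 dp:

0.2018 mol/L


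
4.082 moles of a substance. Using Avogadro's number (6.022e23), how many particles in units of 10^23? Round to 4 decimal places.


N = n * NA, then divide by 1e23 for the requested units.
N / 1e23 = n * 6.022
N / 1e23 = 4.082 * 6.022
N / 1e23 = 24.581804, rounded to 4 dp:

24.5818


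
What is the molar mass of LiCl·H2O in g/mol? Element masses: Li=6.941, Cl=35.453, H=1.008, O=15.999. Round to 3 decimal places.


M = sum(count * atomic_mass) over atoms.
M = 1*6.941 + 1*35.453 + 2*1.008 + 1*15.999
M = 6.941 + 35.453 + 2.016 + 15.999
M = 60.409 g/mol, rounded to 3 dp:

60.409 g/mol


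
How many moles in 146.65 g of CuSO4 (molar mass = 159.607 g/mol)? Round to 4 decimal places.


n = mass / M
n = 146.65 / 159.607
n = 0.91881935 mol, rounded to 4 dp:

0.9188 mol


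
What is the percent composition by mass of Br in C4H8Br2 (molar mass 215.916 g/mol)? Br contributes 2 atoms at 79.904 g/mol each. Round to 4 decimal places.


pct = 100 * (n_elem * M_elem) / M_total
mass_contribution = 2 * 79.904 = 159.808 g/mol
pct = 100 * 159.808 / 215.916
pct = 74.0139684 %, rounded to 4 dp:

74.0140 %


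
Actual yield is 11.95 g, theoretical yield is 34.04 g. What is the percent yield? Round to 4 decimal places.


% yield = 100 * actual / theoretical
% yield = 100 * 11.95 / 34.04
% yield = 35.10575793 %, rounded to 4 dp:

35.1058 %


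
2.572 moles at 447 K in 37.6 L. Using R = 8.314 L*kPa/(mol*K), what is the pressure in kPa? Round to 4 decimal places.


PV = nRT, solve for P = nRT / V.
nRT = 2.572 * 8.314 * 447 = 9558.4728
P = 9558.4728 / 37.6
P = 254.21470213 kPa, rounded to 4 dp:

254.2147 kPa


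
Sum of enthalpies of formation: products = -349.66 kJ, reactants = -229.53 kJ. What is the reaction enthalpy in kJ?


dH_rxn = sum(dH_f products) - sum(dH_f reactants)
dH_rxn = -349.66 - (-229.53)
dH_rxn = -120.13 kJ:

-120.13 kJ


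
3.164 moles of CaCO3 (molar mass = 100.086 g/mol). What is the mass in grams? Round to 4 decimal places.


mass = n * M
mass = 3.164 * 100.086
mass = 316.672104 g, rounded to 4 dp:

316.6721 g


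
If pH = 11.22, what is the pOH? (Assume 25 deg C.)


At 25 deg C, pH + pOH = 14.
pOH = 14 - pH = 14 - 11.22
pOH = 2.78:

2.78


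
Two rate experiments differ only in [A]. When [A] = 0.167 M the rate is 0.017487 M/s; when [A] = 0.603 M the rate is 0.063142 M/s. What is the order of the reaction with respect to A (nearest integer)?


Rate is proportional to [A]^n, so rate2/rate1 = ([A]2/[A]1)^n. Take logs to solve for n.
rate2/rate1 = 0.063142 / 0.017487 = 3.6108
[A]2/[A]1 = 0.603 / 0.167 = 3.6108
n = ln(3.6108) / ln(3.6108) = 1.0
Nearest integer order:

1


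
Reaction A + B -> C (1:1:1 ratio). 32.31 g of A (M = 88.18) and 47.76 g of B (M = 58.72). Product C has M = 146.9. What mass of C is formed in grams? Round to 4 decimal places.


Find moles of each reactant; the smaller value is the limiting reagent in a 1:1:1 reaction, so moles_C equals moles of the limiter.
n_A = mass_A / M_A = 32.31 / 88.18 = 0.36641 mol
n_B = mass_B / M_B = 47.76 / 58.72 = 0.813351 mol
Limiting reagent: A (smaller), n_limiting = 0.36641 mol
mass_C = n_limiting * M_C = 0.36641 * 146.9
mass_C = 53.825629 g, rounded to 4 dp:

53.8256 g


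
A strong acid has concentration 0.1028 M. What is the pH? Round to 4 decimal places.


A strong acid dissociates completely, so [H+] equals the given concentration.
pH = -log10([H+]) = -log10(0.1028)
pH = 0.98800689, rounded to 4 dp:

0.9880


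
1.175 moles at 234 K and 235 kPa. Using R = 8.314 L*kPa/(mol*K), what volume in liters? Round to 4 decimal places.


PV = nRT, solve for V = nRT / P.
nRT = 1.175 * 8.314 * 234 = 2285.9343
V = 2285.9343 / 235
V = 9.72738 L, rounded to 4 dp:

9.7274 L


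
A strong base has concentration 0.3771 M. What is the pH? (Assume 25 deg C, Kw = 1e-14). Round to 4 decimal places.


A strong base dissociates completely, so [OH-] equals the given concentration.
pOH = -log10([OH-]) = -log10(0.3771) = 0.423543
pH = 14 - pOH = 14 - 0.423543
pH = 13.576457, rounded to 4 dp:

13.5765


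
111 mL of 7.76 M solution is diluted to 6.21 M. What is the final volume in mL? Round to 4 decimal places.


Dilution: M1*V1 = M2*V2, solve for V2.
V2 = M1*V1 / M2
V2 = 7.76 * 111 / 6.21
V2 = 861.36 / 6.21
V2 = 138.70531401 mL, rounded to 4 dp:

138.7053 mL


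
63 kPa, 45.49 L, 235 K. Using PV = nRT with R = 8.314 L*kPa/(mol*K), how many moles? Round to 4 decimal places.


PV = nRT, solve for n = PV / (RT).
PV = 63 * 45.49 = 2865.87
RT = 8.314 * 235 = 1953.79
n = 2865.87 / 1953.79
n = 1.46682602 mol, rounded to 4 dp:

1.4668 mol


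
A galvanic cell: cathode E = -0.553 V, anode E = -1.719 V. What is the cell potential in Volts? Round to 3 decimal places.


Standard cell potential: E_cell = E_cathode - E_anode.
E_cell = -0.553 - (-1.719)
E_cell = 1.166 V, rounded to 3 dp:

1.166 V


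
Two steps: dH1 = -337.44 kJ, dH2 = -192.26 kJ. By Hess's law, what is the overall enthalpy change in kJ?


Hess's law: enthalpy is a state function, so add the step enthalpies.
dH_total = dH1 + dH2 = -337.44 + (-192.26)
dH_total = -529.7 kJ:

-529.70 kJ


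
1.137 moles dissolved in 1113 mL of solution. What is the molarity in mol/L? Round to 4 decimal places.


Convert volume to liters: V_L = V_mL / 1000.
V_L = 1113 / 1000 = 1.113 L
M = n / V_L = 1.137 / 1.113
M = 1.02156334 mol/L, rounded to 4 dp:

1.0216 mol/L


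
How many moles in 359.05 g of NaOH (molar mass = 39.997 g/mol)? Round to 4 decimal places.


n = mass / M
n = 359.05 / 39.997
n = 8.97692327 mol, rounded to 4 dp:

8.9769 mol


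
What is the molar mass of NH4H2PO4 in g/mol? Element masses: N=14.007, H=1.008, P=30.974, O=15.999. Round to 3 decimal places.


M = sum(count * atomic_mass) over atoms.
M = 1*14.007 + 6*1.008 + 1*30.974 + 4*15.999
M = 14.007 + 6.048 + 30.974 + 63.996
M = 115.025 g/mol, rounded to 3 dp:

115.025 g/mol


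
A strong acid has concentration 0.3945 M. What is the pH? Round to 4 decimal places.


A strong acid dissociates completely, so [H+] equals the given concentration.
pH = -log10([H+]) = -log10(0.3945)
pH = 0.40395299, rounded to 4 dp:

0.4040


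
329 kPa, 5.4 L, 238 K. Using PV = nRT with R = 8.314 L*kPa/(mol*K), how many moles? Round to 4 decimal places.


PV = nRT, solve for n = PV / (RT).
PV = 329 * 5.4 = 1776.6
RT = 8.314 * 238 = 1978.732
n = 1776.6 / 1978.732
n = 0.89784771 mol, rounded to 4 dp:

0.8978 mol


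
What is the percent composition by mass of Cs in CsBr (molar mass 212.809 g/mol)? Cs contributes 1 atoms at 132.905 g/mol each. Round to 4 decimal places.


pct = 100 * (n_elem * M_elem) / M_total
mass_contribution = 1 * 132.905 = 132.905 g/mol
pct = 100 * 132.905 / 212.809
pct = 62.45271582 %, rounded to 4 dp:

62.4527 %


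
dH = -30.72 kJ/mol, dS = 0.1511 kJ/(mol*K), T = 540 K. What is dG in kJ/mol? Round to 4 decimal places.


Gibbs: dG = dH - T*dS (consistent units, dS already in kJ/(mol*K)).
T*dS = 540 * 0.1511 = 81.594
dG = -30.72 - (81.594)
dG = -112.314 kJ/mol, rounded to 4 dp:

-112.3140 kJ/mol


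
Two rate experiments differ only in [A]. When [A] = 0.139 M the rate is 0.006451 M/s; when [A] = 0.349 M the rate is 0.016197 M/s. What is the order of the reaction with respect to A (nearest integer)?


Rate is proportional to [A]^n, so rate2/rate1 = ([A]2/[A]1)^n. Take logs to solve for n.
rate2/rate1 = 0.016197 / 0.006451 = 2.5108
[A]2/[A]1 = 0.349 / 0.139 = 2.5108
n = ln(2.5108) / ln(2.5108) = 1.0
Nearest integer order:

1


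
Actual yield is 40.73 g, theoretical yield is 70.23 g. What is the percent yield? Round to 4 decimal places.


% yield = 100 * actual / theoretical
% yield = 100 * 40.73 / 70.23
% yield = 57.99515876 %, rounded to 4 dp:

57.9952 %


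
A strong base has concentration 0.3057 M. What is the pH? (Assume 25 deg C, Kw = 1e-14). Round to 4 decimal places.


A strong base dissociates completely, so [OH-] equals the given concentration.
pOH = -log10([OH-]) = -log10(0.3057) = 0.514705
pH = 14 - pOH = 14 - 0.514705
pH = 13.485295, rounded to 4 dp:

13.4853


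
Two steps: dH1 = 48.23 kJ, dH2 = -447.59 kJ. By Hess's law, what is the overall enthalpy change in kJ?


Hess's law: enthalpy is a state function, so add the step enthalpies.
dH_total = dH1 + dH2 = 48.23 + (-447.59)
dH_total = -399.36 kJ:

-399.36 kJ


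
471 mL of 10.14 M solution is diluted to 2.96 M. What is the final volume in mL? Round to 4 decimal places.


Dilution: M1*V1 = M2*V2, solve for V2.
V2 = M1*V1 / M2
V2 = 10.14 * 471 / 2.96
V2 = 4775.94 / 2.96
V2 = 1613.49324324 mL, rounded to 4 dp:

1613.4932 mL


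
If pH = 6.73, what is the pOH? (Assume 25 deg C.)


At 25 deg C, pH + pOH = 14.
pOH = 14 - pH = 14 - 6.73
pOH = 7.27:

7.27


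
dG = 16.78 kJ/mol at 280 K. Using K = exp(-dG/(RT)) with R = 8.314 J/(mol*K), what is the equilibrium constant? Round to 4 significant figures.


dG is in kJ/mol; multiply by 1000 to match R in J/(mol*K).
RT = 8.314 * 280 = 2327.92 J/mol
exponent = -dG*1000 / (RT) = -(16.78*1000) / 2327.92 = -7.20815148
K = exp(-7.20815148)
K = 0.00074052477, rounded to 4 significant figures:

0.0007405


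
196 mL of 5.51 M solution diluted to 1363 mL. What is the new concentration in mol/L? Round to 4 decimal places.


Dilution: M1*V1 = M2*V2, solve for M2.
M2 = M1*V1 / V2
M2 = 5.51 * 196 / 1363
M2 = 1079.96 / 1363
M2 = 0.79234043 mol/L, rounded to 4 dp:

0.7923 mol/L


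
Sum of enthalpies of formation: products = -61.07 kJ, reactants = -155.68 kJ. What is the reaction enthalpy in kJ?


dH_rxn = sum(dH_f products) - sum(dH_f reactants)
dH_rxn = -61.07 - (-155.68)
dH_rxn = 94.61 kJ:

94.61 kJ


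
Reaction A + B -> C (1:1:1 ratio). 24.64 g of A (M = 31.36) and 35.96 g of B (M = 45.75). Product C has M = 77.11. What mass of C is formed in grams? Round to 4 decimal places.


Find moles of each reactant; the smaller value is the limiting reagent in a 1:1:1 reaction, so moles_C equals moles of the limiter.
n_A = mass_A / M_A = 24.64 / 31.36 = 0.785714 mol
n_B = mass_B / M_B = 35.96 / 45.75 = 0.786011 mol
Limiting reagent: A (smaller), n_limiting = 0.785714 mol
mass_C = n_limiting * M_C = 0.785714 * 77.11
mass_C = 60.58640654 g, rounded to 4 dp:

60.5864 g


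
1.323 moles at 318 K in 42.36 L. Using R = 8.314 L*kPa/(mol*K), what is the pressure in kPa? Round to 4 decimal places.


PV = nRT, solve for P = nRT / V.
nRT = 1.323 * 8.314 * 318 = 3497.8162
P = 3497.8162 / 42.36
P = 82.57356468 kPa, rounded to 4 dp:

82.5736 kPa


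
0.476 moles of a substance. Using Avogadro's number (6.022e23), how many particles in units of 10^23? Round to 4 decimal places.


N = n * NA, then divide by 1e23 for the requested units.
N / 1e23 = n * 6.022
N / 1e23 = 0.476 * 6.022
N / 1e23 = 2.866472, rounded to 4 dp:

2.8665


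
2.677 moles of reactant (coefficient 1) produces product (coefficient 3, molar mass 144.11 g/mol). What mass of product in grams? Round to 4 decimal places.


Use the coefficient ratio to convert reactant moles to product moles, then multiply by the product's molar mass.
moles_P = moles_R * (coeff_P / coeff_R) = 2.677 * (3/1) = 8.031
mass_P = moles_P * M_P = 8.031 * 144.11
mass_P = 1157.34741 g, rounded to 4 dp:

1157.3474 g


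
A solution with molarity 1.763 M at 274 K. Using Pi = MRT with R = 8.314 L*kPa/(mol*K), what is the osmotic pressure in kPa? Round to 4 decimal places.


Osmotic pressure (van't Hoff): Pi = M*R*T.
RT = 8.314 * 274 = 2278.036
Pi = 1.763 * 2278.036
Pi = 4016.177468 kPa, rounded to 4 dp:

4016.1775 kPa


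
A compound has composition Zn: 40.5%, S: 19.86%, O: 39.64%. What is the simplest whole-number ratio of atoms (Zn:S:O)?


Assume 100 g of compound, divide each mass% by atomic mass to get moles, then normalize by the smallest to get a raw atom ratio.
Moles per 100 g: Zn: 40.5/65.38 = 0.6195, S: 19.86/32.065 = 0.6194, O: 39.64/15.999 = 2.4777
Raw ratio (divide by min = 0.6194): Zn: 1.0, S: 1.0, O: 4.0
Multiply by 1 to clear fractions: Zn: 1.0 ~= 1, S: 1.0 ~= 1, O: 4.0 ~= 4
Reduce by GCD to get the simplest whole-number ratio:

1:1:4


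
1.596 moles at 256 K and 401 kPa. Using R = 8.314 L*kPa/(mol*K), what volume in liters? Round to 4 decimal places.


PV = nRT, solve for V = nRT / P.
nRT = 1.596 * 8.314 * 256 = 3396.9009
V = 3396.9009 / 401
V = 8.47107456 L, rounded to 4 dp:

8.4711 L


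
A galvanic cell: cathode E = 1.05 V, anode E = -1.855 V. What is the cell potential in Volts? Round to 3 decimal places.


Standard cell potential: E_cell = E_cathode - E_anode.
E_cell = 1.05 - (-1.855)
E_cell = 2.905 V, rounded to 3 dp:

2.905 V


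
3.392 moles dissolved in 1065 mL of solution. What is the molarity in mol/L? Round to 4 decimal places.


Convert volume to liters: V_L = V_mL / 1000.
V_L = 1065 / 1000 = 1.065 L
M = n / V_L = 3.392 / 1.065
M = 3.18497653 mol/L, rounded to 4 dp:

3.1850 mol/L


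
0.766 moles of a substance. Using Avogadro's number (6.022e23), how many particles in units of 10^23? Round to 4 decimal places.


N = n * NA, then divide by 1e23 for the requested units.
N / 1e23 = n * 6.022
N / 1e23 = 0.766 * 6.022
N / 1e23 = 4.612852, rounded to 4 dp:

4.6129


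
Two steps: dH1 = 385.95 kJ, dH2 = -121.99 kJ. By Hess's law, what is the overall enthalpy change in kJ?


Hess's law: enthalpy is a state function, so add the step enthalpies.
dH_total = dH1 + dH2 = 385.95 + (-121.99)
dH_total = 263.96 kJ:

263.96 kJ


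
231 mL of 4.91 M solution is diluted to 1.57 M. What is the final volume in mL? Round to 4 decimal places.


Dilution: M1*V1 = M2*V2, solve for V2.
V2 = M1*V1 / M2
V2 = 4.91 * 231 / 1.57
V2 = 1134.21 / 1.57
V2 = 722.42675159 mL, rounded to 4 dp:

722.4268 mL


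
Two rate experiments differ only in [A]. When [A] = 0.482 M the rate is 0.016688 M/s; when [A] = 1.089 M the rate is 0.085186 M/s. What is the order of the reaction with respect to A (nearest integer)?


Rate is proportional to [A]^n, so rate2/rate1 = ([A]2/[A]1)^n. Take logs to solve for n.
rate2/rate1 = 0.085186 / 0.016688 = 5.1046
[A]2/[A]1 = 1.089 / 0.482 = 2.2593
n = ln(5.1046) / ln(2.2593) = 2.0
Nearest integer order:

2


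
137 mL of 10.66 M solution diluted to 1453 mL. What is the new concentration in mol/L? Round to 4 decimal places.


Dilution: M1*V1 = M2*V2, solve for M2.
M2 = M1*V1 / V2
M2 = 10.66 * 137 / 1453
M2 = 1460.42 / 1453
M2 = 1.00510668 mol/L, rounded to 4 dp:

1.0051 mol/L


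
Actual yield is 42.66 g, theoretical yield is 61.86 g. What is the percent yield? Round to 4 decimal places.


% yield = 100 * actual / theoretical
% yield = 100 * 42.66 / 61.86
% yield = 68.96217265 %, rounded to 4 dp:

68.9622 %


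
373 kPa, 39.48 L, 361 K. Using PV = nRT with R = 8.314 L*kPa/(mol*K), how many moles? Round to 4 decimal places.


PV = nRT, solve for n = PV / (RT).
PV = 373 * 39.48 = 14726.04
RT = 8.314 * 361 = 3001.354
n = 14726.04 / 3001.354
n = 4.90646555 mol, rounded to 4 dp:

4.9065 mol


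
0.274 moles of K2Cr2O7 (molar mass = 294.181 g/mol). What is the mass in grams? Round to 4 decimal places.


mass = n * M
mass = 0.274 * 294.181
mass = 80.605594 g, rounded to 4 dp:

80.6056 g


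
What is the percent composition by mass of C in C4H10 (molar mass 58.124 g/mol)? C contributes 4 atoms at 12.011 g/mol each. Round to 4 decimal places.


pct = 100 * (n_elem * M_elem) / M_total
mass_contribution = 4 * 12.011 = 48.044 g/mol
pct = 100 * 48.044 / 58.124
pct = 82.65776616 %, rounded to 4 dp:

82.6578 %


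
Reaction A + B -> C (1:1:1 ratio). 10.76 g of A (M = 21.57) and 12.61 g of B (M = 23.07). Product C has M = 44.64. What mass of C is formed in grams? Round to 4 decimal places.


Find moles of each reactant; the smaller value is the limiting reagent in a 1:1:1 reaction, so moles_C equals moles of the limiter.
n_A = mass_A / M_A = 10.76 / 21.57 = 0.498841 mol
n_B = mass_B / M_B = 12.61 / 23.07 = 0.546597 mol
Limiting reagent: A (smaller), n_limiting = 0.498841 mol
mass_C = n_limiting * M_C = 0.498841 * 44.64
mass_C = 22.26826224 g, rounded to 4 dp:

22.2683 g


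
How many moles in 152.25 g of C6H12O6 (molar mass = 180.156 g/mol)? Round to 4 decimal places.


n = mass / M
n = 152.25 / 180.156
n = 0.84510091 mol, rounded to 4 dp:

0.8451 mol


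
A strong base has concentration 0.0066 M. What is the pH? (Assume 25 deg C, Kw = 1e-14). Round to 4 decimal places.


A strong base dissociates completely, so [OH-] equals the given concentration.
pOH = -log10([OH-]) = -log10(0.0066) = 2.180456
pH = 14 - pOH = 14 - 2.180456
pH = 11.819544, rounded to 4 dp:

11.8195


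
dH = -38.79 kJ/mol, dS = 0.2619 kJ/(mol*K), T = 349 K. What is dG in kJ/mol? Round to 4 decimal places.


Gibbs: dG = dH - T*dS (consistent units, dS already in kJ/(mol*K)).
T*dS = 349 * 0.2619 = 91.4031
dG = -38.79 - (91.4031)
dG = -130.1931 kJ/mol, rounded to 4 dp:

-130.1931 kJ/mol


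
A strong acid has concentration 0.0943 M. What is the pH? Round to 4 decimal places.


A strong acid dissociates completely, so [H+] equals the given concentration.
pH = -log10([H+]) = -log10(0.0943)
pH = 1.02548831, rounded to 4 dp:

1.0255


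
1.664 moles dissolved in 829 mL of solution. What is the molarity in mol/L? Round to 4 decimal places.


Convert volume to liters: V_L = V_mL / 1000.
V_L = 829 / 1000 = 0.829 L
M = n / V_L = 1.664 / 0.829
M = 2.00723764 mol/L, rounded to 4 dp:

2.0072 mol/L


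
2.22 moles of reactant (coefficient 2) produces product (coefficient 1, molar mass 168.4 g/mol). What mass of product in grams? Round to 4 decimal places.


Use the coefficient ratio to convert reactant moles to product moles, then multiply by the product's molar mass.
moles_P = moles_R * (coeff_P / coeff_R) = 2.22 * (1/2) = 1.11
mass_P = moles_P * M_P = 1.11 * 168.4
mass_P = 186.924 g, rounded to 4 dp:

186.9240 g


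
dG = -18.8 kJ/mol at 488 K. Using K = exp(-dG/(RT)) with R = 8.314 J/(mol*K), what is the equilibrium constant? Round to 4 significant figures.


dG is in kJ/mol; multiply by 1000 to match R in J/(mol*K).
RT = 8.314 * 488 = 4057.232 J/mol
exponent = -dG*1000 / (RT) = -(-18.8*1000) / 4057.232 = 4.63370101
K = exp(4.63370101)
K = 102.89417, rounded to 4 significant figures:

102.9
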